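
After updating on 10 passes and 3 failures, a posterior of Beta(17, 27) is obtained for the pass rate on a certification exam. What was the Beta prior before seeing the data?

A Beta(α, β) prior with s successes and f failures in binomial data gives a Beta(α+s, β+f) posterior.
Subtract the data counts: 17−10=7, 27−3=24.

Beta(7, 24)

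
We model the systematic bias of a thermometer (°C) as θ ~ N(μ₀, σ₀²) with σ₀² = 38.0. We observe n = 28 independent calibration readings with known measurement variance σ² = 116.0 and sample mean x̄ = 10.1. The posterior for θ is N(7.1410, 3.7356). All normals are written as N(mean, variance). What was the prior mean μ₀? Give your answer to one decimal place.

The posterior mean is a precision-weighted average: μ_n = (τ₀μ₀ + τ_data·x̄)/(τ₀+τ_data), with τ₀=1/σ₀² and τ_data=n/σ².
Here τ₀ = 1/38.0 = 0.026316 and τ_data = 28/116.0 = 0.241379, so τ_n = 0.267695.
Rearranging for μ₀: μ₀ = (μ_n·τ_n − τ_data·x̄)/τ₀ = (7.1410·0.267695 − 0.241379·10.1) / 0.026316 = -0.526318/0.026316 ≈ -20.0.

μ₀ = -20.0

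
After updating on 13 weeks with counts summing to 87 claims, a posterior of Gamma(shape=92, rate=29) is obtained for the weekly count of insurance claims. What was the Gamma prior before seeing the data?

Gamma–Poisson conjugacy: posterior shape = α + Σxᵢ, posterior rate = β + n.
So α = 92 − 87 = 5 and β = 29 − 13 = 16.

Gamma(shape=5, rate=16)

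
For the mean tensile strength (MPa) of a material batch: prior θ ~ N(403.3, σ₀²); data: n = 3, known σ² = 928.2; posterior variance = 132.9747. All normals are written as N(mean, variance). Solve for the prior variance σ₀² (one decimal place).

For the Normal–Normal model with known σ², precisions add: τ_n = τ₀ + n/σ².
So 1/σ₀² = 1/132.9747 − 3/928.2 = 0.007520 − 0.003232 = 0.004288.
Hence σ₀² = 1/0.004288 ≈ 233.2.

σ₀² = 233.2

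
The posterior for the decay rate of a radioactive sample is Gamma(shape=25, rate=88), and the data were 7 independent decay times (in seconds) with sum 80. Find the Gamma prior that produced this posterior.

Gamma(shape=18, rate=8)

For an exponential likelihood with a Gamma(α, β) prior on the rate, n observations with total T give posterior Gamma(α+n, β+T).
So α = 25 − 7 = 18 and β = 88 − 80 = 8.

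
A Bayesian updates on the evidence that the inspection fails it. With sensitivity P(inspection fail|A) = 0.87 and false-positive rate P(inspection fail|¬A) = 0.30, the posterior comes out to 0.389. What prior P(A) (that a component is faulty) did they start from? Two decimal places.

Bayes' rule in odds form gives O(A|E) = O(A)·[P(E|A)/P(E|¬A)], hence O(A) = O(A|E)/LR.
Posterior odds = 0.389/(1−0.389) = 0.6367. LR = 0.87/0.30 = 2.9000.
Prior odds = 0.6367/2.9000 = 0.2196, so P(A) = 0.2196/(1+0.2196) ≈ 0.18.

P(A) = 0.18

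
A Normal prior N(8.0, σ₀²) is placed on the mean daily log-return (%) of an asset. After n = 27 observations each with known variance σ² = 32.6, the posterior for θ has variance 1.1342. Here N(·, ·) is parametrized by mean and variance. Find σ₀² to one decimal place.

Posterior precision equals prior precision plus data precision: 1/σ_n² = 1/σ₀² + n/σ².
So 1/σ₀² = 1/1.1342 − 27/32.6 = 0.881679 − 0.828221 = 0.053458.
Hence σ₀² = 1/0.053458 ≈ 18.7.

σ₀² = 18.7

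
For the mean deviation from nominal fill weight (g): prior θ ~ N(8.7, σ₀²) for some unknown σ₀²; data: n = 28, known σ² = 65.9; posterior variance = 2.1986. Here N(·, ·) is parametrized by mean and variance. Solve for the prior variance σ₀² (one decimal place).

σ₀² = 33.4

For the Normal–Normal model with known σ², precisions add: τ_n = τ₀ + n/σ².
So 1/σ₀² = 1/2.1986 − 28/65.9 = 0.454835 − 0.424886 = 0.029949.
Hence σ₀² = 1/0.029949 ≈ 33.4.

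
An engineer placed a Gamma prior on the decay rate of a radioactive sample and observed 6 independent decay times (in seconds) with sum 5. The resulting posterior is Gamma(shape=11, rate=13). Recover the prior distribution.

Gamma–exponential conjugacy: posterior shape = α + n, posterior rate = β + Σtᵢ.
So α = 11 − 6 = 5 and β = 13 − 5 = 8.

Gamma(shape=5, rate=8)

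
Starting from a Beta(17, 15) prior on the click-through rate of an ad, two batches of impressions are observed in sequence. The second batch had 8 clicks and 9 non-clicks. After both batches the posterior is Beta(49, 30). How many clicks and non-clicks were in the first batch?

Sequential conjugate updates are equivalent to a single update on the pooled data, so total successes = posterior α − prior α and total failures = posterior β − prior β.
Total across both batches: 49−17=32 clicks, 30−15=15 non-clicks.
Subtract the second batch: 32−8=24 clicks and 15−9=6 non-clicks.

24 clicks and 6 non-clicks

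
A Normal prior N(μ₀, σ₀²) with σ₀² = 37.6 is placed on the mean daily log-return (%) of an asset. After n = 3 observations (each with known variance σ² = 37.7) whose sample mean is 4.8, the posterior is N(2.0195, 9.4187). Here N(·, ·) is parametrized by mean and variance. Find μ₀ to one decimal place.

The posterior mean is a precision-weighted average: μ_n = (τ₀μ₀ + τ_data·x̄)/(τ₀+τ_data), with τ₀=1/σ₀² and τ_data=n/σ².
Here τ₀ = 1/37.6 = 0.026596 and τ_data = 3/37.7 = 0.079576, so τ_n = 0.106172.
Rearranging for μ₀: μ₀ = (μ_n·τ_n − τ_data·x̄)/τ₀ = (2.0195·0.106172 − 0.079576·4.8) / 0.026596 = -0.167550/0.026596 ≈ -6.3.

μ₀ = -6.3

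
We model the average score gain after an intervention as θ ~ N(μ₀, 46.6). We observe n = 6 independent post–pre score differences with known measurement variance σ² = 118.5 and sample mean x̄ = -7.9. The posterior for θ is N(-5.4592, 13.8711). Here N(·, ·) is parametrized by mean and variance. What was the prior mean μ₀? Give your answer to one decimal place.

μ₀ = 0.3

With known observation variance, the Normal–Normal posterior has precision τ_n = τ₀ + n/σ² and mean μ_n = (τ₀μ₀ + (n/σ²)x̄)/τ_n.
Here τ₀ = 1/46.6 = 0.021459 and τ_data = 6/118.5 = 0.050633, so τ_n = 0.072092.
Rearranging for μ₀: μ₀ = (μ_n·τ_n − τ_data·x̄)/τ₀ = (-5.4592·0.072092 − 0.050633·-7.9) / 0.021459 = 0.006436/0.021459 ≈ 0.3.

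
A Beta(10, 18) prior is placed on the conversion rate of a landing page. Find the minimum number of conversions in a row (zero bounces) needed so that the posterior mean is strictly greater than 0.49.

After k conversions and 0 bounces the posterior is Beta(10+k, 18), with mean (10+k)/(10+18+k).
Set (10+k)/(28+k) > 0.49 and solve: k > (0.49·28 − 10)/(1 − 0.49) = 7.294.
The smallest integer exceeding 7.294 is 8, and checking k=8: (18)/(36) = 0.5000 > 0.49.

k = 8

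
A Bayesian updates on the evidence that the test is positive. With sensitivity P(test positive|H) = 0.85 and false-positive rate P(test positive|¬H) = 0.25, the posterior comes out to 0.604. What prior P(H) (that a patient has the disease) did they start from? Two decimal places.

In odds form, posterior odds = prior odds × likelihood ratio, so prior odds = posterior odds ÷ LR.
Posterior odds = 0.604/(1−0.604) = 1.5253. LR = 0.85/0.25 = 3.4000.
Prior odds = 1.5253/3.4000 = 0.4486, so P(H) = 0.4486/(1+0.4486) ≈ 0.31.

P(H) = 0.31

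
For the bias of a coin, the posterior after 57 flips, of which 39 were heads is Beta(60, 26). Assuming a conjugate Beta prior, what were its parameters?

Beta(21, 8)

Beta is conjugate to the binomial likelihood: posterior = Beta(a+s, b+f).
Subtract the data counts: 60−39=21, 26−18=8.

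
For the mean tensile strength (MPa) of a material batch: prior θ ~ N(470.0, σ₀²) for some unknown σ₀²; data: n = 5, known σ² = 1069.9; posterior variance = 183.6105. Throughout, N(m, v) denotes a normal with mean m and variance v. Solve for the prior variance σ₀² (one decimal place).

Posterior precision equals prior precision plus data precision: 1/σ_n² = 1/σ₀² + n/σ².
So 1/σ₀² = 1/183.6105 − 5/1069.9 = 0.005446 − 0.004673 = 0.000773.
Hence σ₀² = 1/0.000773 ≈ 1293.7.

σ₀² = 1293.7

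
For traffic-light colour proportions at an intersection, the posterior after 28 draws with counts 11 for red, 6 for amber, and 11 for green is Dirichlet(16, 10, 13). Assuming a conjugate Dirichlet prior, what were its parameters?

Dirichlet(5, 4, 2)

For a Dirichlet(α) prior with multinomial counts c, the posterior is Dirichlet(α + c) componentwise.
Subtract each count from the matching posterior parameter: 16−11=5, 10−6=4, 13−11=2.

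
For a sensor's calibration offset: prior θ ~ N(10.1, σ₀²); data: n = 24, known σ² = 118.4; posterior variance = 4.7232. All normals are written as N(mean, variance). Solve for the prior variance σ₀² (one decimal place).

σ₀² = 110.9

For the Normal–Normal model with known σ², precisions add: τ_n = τ₀ + n/σ².
So 1/σ₀² = 1/4.7232 − 24/118.4 = 0.211721 − 0.202703 = 0.009018.
Hence σ₀² = 1/0.009018 ≈ 110.9.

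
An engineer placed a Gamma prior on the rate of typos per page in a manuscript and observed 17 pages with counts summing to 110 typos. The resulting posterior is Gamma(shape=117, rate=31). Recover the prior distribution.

Gamma(shape=7, rate=14)

Gamma–Poisson conjugacy: posterior shape = α + Σxᵢ, posterior rate = β + n.
So α = 117 − 110 = 7 and β = 31 − 17 = 14.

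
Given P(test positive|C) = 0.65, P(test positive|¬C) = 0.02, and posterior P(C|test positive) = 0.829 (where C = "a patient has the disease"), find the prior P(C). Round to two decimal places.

Bayes' rule in odds form gives O(C|E) = O(C)·[P(E|C)/P(E|¬C)], hence O(C) = O(C|E)/LR.
Posterior odds = 0.829/(1−0.829) = 4.8480. LR = 0.65/0.02 = 32.5000.
Prior odds = 4.8480/32.5000 = 0.1492, so P(C) = 0.1492/(1+0.1492) ≈ 0.13.

P(C) = 0.13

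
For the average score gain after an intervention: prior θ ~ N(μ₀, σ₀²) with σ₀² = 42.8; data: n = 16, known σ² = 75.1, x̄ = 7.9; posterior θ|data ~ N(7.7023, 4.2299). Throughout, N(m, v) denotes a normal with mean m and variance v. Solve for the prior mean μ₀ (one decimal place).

With known observation variance, the Normal–Normal posterior has precision τ_n = τ₀ + n/σ² and mean μ_n = (τ₀μ₀ + (n/σ²)x̄)/τ_n.
Here τ₀ = 1/42.8 = 0.023364 and τ_data = 16/75.1 = 0.213049, so τ_n = 0.236413.
Rearranging for μ₀: μ₀ = (μ_n·τ_n − τ_data·x̄)/τ₀ = (7.7023·0.236413 − 0.213049·7.9) / 0.023364 = 0.137837/0.023364 ≈ 5.9.

μ₀ = 5.9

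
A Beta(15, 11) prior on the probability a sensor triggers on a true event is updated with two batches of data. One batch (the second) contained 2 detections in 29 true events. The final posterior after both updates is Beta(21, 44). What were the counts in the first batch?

4 detections and 6 misses

Sequential conjugate updates are equivalent to a single update on the pooled data, so total successes = posterior α − prior α and total failures = posterior β − prior β.
Total across both batches: 21−15=6 detections, 44−11=33 misses.
Subtract the second batch: 6−2=4 detections and 33−27=6 misses.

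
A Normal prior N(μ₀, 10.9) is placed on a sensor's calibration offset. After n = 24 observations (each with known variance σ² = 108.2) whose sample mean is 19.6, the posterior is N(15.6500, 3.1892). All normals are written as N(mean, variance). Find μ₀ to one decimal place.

With known observation variance, the Normal–Normal posterior has precision τ_n = τ₀ + n/σ² and mean μ_n = (τ₀μ₀ + (n/σ²)x̄)/τ_n.
Here τ₀ = 1/10.9 = 0.091743 and τ_data = 24/108.2 = 0.221811, so τ_n = 0.313554.
Rearranging for μ₀: μ₀ = (μ_n·τ_n − τ_data·x̄)/τ₀ = (15.6500·0.313554 − 0.221811·19.6) / 0.091743 = 0.559624/0.091743 ≈ 6.1.

μ₀ = 6.1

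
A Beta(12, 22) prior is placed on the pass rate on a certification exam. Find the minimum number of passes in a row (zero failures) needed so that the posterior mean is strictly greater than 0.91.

After k passes and 0 failures the posterior is Beta(12+k, 22), with mean (12+k)/(12+22+k).
Set (12+k)/(34+k) > 0.91 and solve: k > (0.91·34 − 12)/(1 − 0.91) = 210.444.
The smallest integer exceeding 210.444 is 211.

k = 211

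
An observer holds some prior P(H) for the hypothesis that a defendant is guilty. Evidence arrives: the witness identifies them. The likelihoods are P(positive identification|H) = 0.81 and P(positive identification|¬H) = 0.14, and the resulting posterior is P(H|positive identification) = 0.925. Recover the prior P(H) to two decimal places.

In odds form, posterior odds = prior odds × likelihood ratio, so prior odds = posterior odds ÷ LR.
Posterior odds = 0.925/(1−0.925) = 12.3333. LR = 0.81/0.14 = 5.7857.
Prior odds = 12.3333/5.7857 = 2.1317, so P(H) = 2.1317/(1+2.1317) ≈ 0.68.

P(H) = 0.68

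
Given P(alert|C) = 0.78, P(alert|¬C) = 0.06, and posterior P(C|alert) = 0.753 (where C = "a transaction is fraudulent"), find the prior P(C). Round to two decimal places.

Bayes' rule in odds form gives O(C|E) = O(C)·[P(E|C)/P(E|¬C)], hence O(C) = O(C|E)/LR.
Posterior odds = 0.753/(1−0.753) = 3.0486. LR = 0.78/0.06 = 13.0000.
Prior odds = 3.0486/13.0000 = 0.2345, so P(C) = 0.2345/(1+0.2345) ≈ 0.19.

P(C) = 0.19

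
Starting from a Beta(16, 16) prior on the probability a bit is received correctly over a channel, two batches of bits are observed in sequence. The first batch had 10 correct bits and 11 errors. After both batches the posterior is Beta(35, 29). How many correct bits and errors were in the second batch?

Because Beta–binomial updating is additive in the counts, the combined data contributed (α_post−α_prior, β_post−β_prior) successes and failures.
Total across both batches: 35−16=19 correct bits, 29−16=13 errors.
Subtract the first batch: 19−10=9 correct bits and 13−11=2 errors.

9 correct bits and 2 errors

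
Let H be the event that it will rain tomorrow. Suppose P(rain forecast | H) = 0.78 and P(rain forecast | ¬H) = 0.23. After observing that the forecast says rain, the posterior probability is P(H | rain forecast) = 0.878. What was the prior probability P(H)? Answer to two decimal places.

In odds form, posterior odds = prior odds × likelihood ratio, so prior odds = posterior odds ÷ LR.
Posterior odds = 0.878/(1−0.878) = 7.1967. LR = 0.78/0.23 = 3.3913.
Prior odds = 7.1967/3.3913 = 2.1221, so P(H) = 2.1221/(1+2.1221) ≈ 0.68.

P(H) = 0.68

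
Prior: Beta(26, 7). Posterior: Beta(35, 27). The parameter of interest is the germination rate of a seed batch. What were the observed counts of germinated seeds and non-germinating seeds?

9 germinated seeds and 20 non-germinating seeds

Under Beta–binomial conjugacy the posterior parameters are (a+s, b+f).
Match parameters: s=35−26=9, f=27−7=20.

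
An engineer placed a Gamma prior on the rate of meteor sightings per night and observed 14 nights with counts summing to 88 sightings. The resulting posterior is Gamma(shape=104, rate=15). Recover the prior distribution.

Gamma–Poisson conjugacy: posterior shape = α + Σxᵢ, posterior rate = β + n.
So α = 104 − 88 = 16 and β = 15 − 14 = 1.

Gamma(shape=16, rate=1)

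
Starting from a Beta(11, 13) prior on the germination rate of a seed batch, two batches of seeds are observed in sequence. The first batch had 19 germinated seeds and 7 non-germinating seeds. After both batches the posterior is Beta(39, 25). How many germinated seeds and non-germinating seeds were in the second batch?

Sequential conjugate updates are equivalent to a single update on the pooled data, so total successes = posterior α − prior α and total failures = posterior β − prior β.
Total across both batches: 39−11=28 germinated seeds, 25−13=12 non-germinating seeds.
Subtract the first batch: 28−19=9 germinated seeds and 12−7=5 non-germinating seeds.

9 germinated seeds and 5 non-germinating seeds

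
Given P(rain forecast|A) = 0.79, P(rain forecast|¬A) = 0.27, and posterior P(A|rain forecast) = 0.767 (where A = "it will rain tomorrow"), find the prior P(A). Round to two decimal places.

P(A) = 0.53

In odds form, posterior odds = prior odds × likelihood ratio, so prior odds = posterior odds ÷ LR.
Posterior odds = 0.767/(1−0.767) = 3.2918. LR = 0.79/0.27 = 2.9259.
Prior odds = 3.2918/2.9259 = 1.1251, so P(A) = 1.1251/(1+1.1251) ≈ 0.53.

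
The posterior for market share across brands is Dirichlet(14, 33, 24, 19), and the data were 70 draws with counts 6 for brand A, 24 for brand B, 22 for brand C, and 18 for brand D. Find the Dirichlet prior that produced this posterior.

Dirichlet(8, 9, 2, 1)

For a Dirichlet(α) prior with multinomial counts c, the posterior is Dirichlet(α + c) componentwise.
Subtract each count from the matching posterior parameter: 14−6=8, 33−24=9, 24−22=2, 19−18=1.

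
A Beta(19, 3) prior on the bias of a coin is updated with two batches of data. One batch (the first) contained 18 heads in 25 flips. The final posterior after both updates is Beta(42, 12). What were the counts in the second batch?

Because Beta–binomial updating is additive in the counts, the combined data contributed (α_post−α_prior, β_post−β_prior) successes and failures.
Total across both batches: 42−19=23 heads, 12−3=9 tails.
Subtract the first batch: 23−18=5 heads and 9−7=2 tails.

5 heads and 2 tails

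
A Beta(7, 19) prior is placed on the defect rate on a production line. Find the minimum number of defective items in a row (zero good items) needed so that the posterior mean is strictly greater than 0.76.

k = 54

After k defective items and 0 good items the posterior is Beta(7+k, 19), with mean (7+k)/(7+19+k).
Set (7+k)/(26+k) > 0.76 and solve: k > (0.76·26 − 7)/(1 − 0.76) = 53.167.
The smallest integer exceeding 53.167 is 54, and checking k=54: (61)/(80) = 0.7625 > 0.76.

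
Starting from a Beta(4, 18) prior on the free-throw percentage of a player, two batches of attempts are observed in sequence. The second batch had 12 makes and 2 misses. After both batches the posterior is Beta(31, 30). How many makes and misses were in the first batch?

15 makes and 10 misses

Because Beta–binomial updating is additive in the counts, the combined data contributed (α_post−α_prior, β_post−β_prior) successes and failures.
Total across both batches: 31−4=27 makes, 30−18=12 misses.
Subtract the second batch: 27−12=15 makes and 12−2=10 misses.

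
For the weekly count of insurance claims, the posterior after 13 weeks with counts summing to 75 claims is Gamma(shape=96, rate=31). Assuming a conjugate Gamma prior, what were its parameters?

A Gamma(α, β) prior (rate parametrization) on a Poisson rate with n observations summing to S gives posterior Gamma(α+S, β+n).
So α = 96 − 75 = 21 and β = 31 − 13 = 18.

Gamma(shape=21, rate=18)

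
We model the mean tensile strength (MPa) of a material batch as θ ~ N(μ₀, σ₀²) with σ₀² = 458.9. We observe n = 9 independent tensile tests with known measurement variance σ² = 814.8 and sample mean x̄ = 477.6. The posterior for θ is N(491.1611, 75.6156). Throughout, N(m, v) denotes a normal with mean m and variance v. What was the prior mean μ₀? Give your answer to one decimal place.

μ₀ = 559.9

With known observation variance, the Normal–Normal posterior has precision τ_n = τ₀ + n/σ² and mean μ_n = (τ₀μ₀ + (n/σ²)x̄)/τ_n.
Here τ₀ = 1/458.9 = 0.002179 and τ_data = 9/814.8 = 0.011046, so τ_n = 0.013225.
Rearranging for μ₀: μ₀ = (μ_n·τ_n − τ_data·x̄)/τ₀ = (491.1611·0.013225 − 0.011046·477.6) / 0.002179 = 1.220036/0.002179 ≈ 559.9.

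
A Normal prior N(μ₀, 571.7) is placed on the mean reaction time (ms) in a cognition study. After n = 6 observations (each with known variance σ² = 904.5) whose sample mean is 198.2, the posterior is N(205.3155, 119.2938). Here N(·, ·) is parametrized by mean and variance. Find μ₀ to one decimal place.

μ₀ = 232.3

The posterior mean is a precision-weighted average: μ_n = (τ₀μ₀ + τ_data·x̄)/(τ₀+τ_data), with τ₀=1/σ₀² and τ_data=n/σ².
Here τ₀ = 1/571.7 = 0.001749 and τ_data = 6/904.5 = 0.006633, so τ_n = 0.008382.
Rearranging for μ₀: μ₀ = (μ_n·τ_n − τ_data·x̄)/τ₀ = (205.3155·0.008382 − 0.006633·198.2) / 0.001749 = 0.406294/0.001749 ≈ 232.3.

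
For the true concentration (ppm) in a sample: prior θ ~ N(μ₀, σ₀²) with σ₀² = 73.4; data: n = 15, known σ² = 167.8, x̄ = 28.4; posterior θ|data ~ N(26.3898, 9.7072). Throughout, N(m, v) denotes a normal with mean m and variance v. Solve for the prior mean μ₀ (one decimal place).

μ₀ = 13.2

With known observation variance, the Normal–Normal posterior has precision τ_n = τ₀ + n/σ² and mean μ_n = (τ₀μ₀ + (n/σ²)x̄)/τ_n.
Here τ₀ = 1/73.4 = 0.013624 and τ_data = 15/167.8 = 0.089392, so τ_n = 0.103016.
Rearranging for μ₀: μ₀ = (μ_n·τ_n − τ_data·x̄)/τ₀ = (26.3898·0.103016 − 0.089392·28.4) / 0.013624 = 0.179839/0.013624 ≈ 13.2.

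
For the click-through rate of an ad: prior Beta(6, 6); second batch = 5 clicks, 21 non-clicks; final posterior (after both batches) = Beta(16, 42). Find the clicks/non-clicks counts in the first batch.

Because Beta–binomial updating is additive in the counts, the combined data contributed (α_post−α_prior, β_post−β_prior) successes and failures.
Total across both batches: 16−6=10 clicks, 42−6=36 non-clicks.
Subtract the second batch: 10−5=5 clicks and 36−21=15 non-clicks.

5 clicks and 15 non-clicks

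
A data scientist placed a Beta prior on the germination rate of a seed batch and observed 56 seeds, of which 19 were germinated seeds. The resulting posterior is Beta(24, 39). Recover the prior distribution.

Beta is conjugate to the binomial likelihood: posterior = Beta(α+s, β+f).
So α = 24 − 19 = 5 and β = 39 − 37 = 2.

Beta(5, 2)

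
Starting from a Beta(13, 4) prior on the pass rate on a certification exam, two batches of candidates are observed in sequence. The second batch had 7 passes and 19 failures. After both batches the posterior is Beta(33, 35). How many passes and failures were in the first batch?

Because Beta–binomial updating is additive in the counts, the combined data contributed (α_post−α_prior, β_post−β_prior) successes and failures.
Total across both batches: 33−13=20 passes, 35−4=31 failures.
Subtract the second batch: 20−7=13 passes and 31−19=12 failures.

13 passes and 12 failures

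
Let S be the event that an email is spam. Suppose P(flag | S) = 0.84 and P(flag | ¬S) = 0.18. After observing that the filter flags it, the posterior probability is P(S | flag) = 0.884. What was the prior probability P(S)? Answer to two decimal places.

P(S) = 0.62

Bayes' rule in odds form gives O(S|E) = O(S)·[P(E|S)/P(E|¬S)], hence O(S) = O(S|E)/LR.
Posterior odds = 0.884/(1−0.884) = 7.6207. LR = 0.84/0.18 = 4.6667.
Prior odds = 7.6207/4.6667 = 1.6330, so P(S) = 1.6330/(1+1.6330) ≈ 0.62.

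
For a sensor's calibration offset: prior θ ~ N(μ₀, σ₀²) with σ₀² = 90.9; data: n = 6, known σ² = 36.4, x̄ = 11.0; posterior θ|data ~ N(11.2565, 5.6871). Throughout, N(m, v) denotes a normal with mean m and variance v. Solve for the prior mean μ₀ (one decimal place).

μ₀ = 15.1

The posterior mean is a precision-weighted average: μ_n = (τ₀μ₀ + τ_data·x̄)/(τ₀+τ_data), with τ₀=1/σ₀² and τ_data=n/σ².
Here τ₀ = 1/90.9 = 0.011001 and τ_data = 6/36.4 = 0.164835, so τ_n = 0.175836.
Rearranging for μ₀: μ₀ = (μ_n·τ_n − τ_data·x̄)/τ₀ = (11.2565·0.175836 − 0.164835·11.0) / 0.011001 = 0.166113/0.011001 ≈ 15.1.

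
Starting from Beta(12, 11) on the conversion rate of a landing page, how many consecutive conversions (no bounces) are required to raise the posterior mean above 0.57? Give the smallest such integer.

k = 3

After k conversions and 0 bounces the posterior is Beta(12+k, 11), with mean (12+k)/(12+11+k).
Set (12+k)/(23+k) > 0.57 and solve: k > (0.57·23 − 12)/(1 − 0.57) = 2.581.
The smallest integer exceeding 2.581 is 3, and checking k=3: (15)/(26) = 0.5769 > 0.57.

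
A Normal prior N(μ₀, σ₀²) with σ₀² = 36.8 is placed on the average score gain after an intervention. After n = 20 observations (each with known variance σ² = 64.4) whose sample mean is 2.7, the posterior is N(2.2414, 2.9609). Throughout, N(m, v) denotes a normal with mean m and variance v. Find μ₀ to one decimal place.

μ₀ = -3.0

With known observation variance, the Normal–Normal posterior has precision τ_n = τ₀ + n/σ² and mean μ_n = (τ₀μ₀ + (n/σ²)x̄)/τ_n.
Here τ₀ = 1/36.8 = 0.027174 and τ_data = 20/64.4 = 0.310559, so τ_n = 0.337733.
Rearranging for μ₀: μ₀ = (μ_n·τ_n − τ_data·x̄)/τ₀ = (2.2414·0.337733 − 0.310559·2.7) / 0.027174 = -0.081515/0.027174 ≈ -3.0.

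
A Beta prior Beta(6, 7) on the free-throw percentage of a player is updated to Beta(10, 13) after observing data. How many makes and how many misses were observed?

4 makes and 6 misses

Beta is conjugate to the binomial likelihood: posterior = Beta(a+s, b+f).
So s = 10 − 6 = 4 and f = 13 − 7 = 6.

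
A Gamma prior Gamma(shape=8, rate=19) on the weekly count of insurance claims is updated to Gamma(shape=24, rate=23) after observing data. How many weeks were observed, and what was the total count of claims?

Gamma–Poisson conjugacy: posterior shape = α + Σxᵢ, posterior rate = β + n.
Matching: Σxᵢ = 24 − 8 = 16 and n = 23 − 19 = 4.

n = 4 weeks with total 16 claims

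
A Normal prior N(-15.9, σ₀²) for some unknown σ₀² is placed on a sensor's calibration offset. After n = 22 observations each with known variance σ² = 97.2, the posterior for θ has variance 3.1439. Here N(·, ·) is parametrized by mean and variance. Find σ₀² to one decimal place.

For the Normal–Normal model with known σ², precisions add: τ_n = τ₀ + n/σ².
So 1/σ₀² = 1/3.1439 − 22/97.2 = 0.318076 − 0.226337 = 0.091739.
Hence σ₀² = 1/0.091739 ≈ 10.9.

σ₀² = 10.9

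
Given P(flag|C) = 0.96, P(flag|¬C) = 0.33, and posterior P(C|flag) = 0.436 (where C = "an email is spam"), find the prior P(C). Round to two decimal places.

Bayes' rule in odds form gives O(C|E) = O(C)·[P(E|C)/P(E|¬C)], hence O(C) = O(C|E)/LR.
Posterior odds = 0.436/(1−0.436) = 0.7730. LR = 0.96/0.33 = 2.9091.
Prior odds = 0.7730/2.9091 = 0.2657, so P(C) = 0.2657/(1+0.2657) ≈ 0.21.

P(C) = 0.21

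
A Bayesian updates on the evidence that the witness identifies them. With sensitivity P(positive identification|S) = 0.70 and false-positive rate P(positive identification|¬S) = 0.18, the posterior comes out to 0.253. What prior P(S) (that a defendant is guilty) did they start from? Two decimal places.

Bayes' rule in odds form gives O(S|E) = O(S)·[P(E|S)/P(E|¬S)], hence O(S) = O(S|E)/LR.
Posterior odds = 0.253/(1−0.253) = 0.3387. LR = 0.70/0.18 = 3.8889.
Prior odds = 0.3387/3.8889 = 0.0871, so P(S) = 0.0871/(1+0.0871) ≈ 0.08.

P(S) = 0.08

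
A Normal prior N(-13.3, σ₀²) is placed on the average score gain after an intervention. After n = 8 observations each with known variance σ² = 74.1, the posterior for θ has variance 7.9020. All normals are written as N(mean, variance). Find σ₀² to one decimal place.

σ₀² = 53.8

For the Normal–Normal model with known σ², precisions add: τ_n = τ₀ + n/σ².
So 1/σ₀² = 1/7.9020 − 8/74.1 = 0.126550 − 0.107962 = 0.018588.
Hence σ₀² = 1/0.018588 ≈ 53.8.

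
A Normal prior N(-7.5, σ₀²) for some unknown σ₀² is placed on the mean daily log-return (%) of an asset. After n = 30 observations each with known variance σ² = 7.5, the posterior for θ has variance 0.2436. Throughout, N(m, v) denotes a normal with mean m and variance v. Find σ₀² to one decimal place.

Posterior precision equals prior precision plus data precision: 1/σ_n² = 1/σ₀² + n/σ².
So 1/σ₀² = 1/0.2436 − 30/7.5 = 4.105090 − 4.000000 = 0.105090.
Hence σ₀² = 1/0.105090 ≈ 9.5.

σ₀² = 9.5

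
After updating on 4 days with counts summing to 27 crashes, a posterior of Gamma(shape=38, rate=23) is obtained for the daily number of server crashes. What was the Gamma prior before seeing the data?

Gamma–Poisson conjugacy: posterior shape = α + Σxᵢ, posterior rate = β + n.
So α = 38 − 27 = 11 and β = 23 − 4 = 19.

Gamma(shape=11, rate=19)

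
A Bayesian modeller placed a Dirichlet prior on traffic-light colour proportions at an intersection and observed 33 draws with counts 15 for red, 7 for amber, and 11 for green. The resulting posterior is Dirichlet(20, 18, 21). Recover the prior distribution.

For a Dirichlet(α) prior with multinomial counts c, the posterior is Dirichlet(α + c) componentwise.
Subtract each count from the matching posterior parameter: 20−15=5, 18−7=11, 21−11=10.

Dirichlet(5, 11, 10)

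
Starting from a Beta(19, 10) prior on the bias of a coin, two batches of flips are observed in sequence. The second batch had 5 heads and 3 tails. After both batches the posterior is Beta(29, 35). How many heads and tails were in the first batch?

5 heads and 22 tails

Because Beta–binomial updating is additive in the counts, the combined data contributed (α_post−α_prior, β_post−β_prior) successes and failures.
Total across both batches: 29−19=10 heads, 35−10=25 tails.
Subtract the second batch: 10−5=5 heads and 25−3=22 tails.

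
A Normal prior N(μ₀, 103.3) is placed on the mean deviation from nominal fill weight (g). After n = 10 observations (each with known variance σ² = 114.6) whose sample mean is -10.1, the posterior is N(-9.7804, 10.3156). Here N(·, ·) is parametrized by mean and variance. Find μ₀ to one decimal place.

μ₀ = -6.9

The posterior mean is a precision-weighted average: μ_n = (τ₀μ₀ + τ_data·x̄)/(τ₀+τ_data), with τ₀=1/σ₀² and τ_data=n/σ².
Here τ₀ = 1/103.3 = 0.009681 and τ_data = 10/114.6 = 0.087260, so τ_n = 0.096941.
Rearranging for μ₀: μ₀ = (μ_n·τ_n − τ_data·x̄)/τ₀ = (-9.7804·0.096941 − 0.087260·-10.1) / 0.009681 = -0.066796/0.009681 ≈ -6.9.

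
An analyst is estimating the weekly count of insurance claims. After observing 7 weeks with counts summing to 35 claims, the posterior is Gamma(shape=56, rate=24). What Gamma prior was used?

Gamma(shape=21, rate=17)

A Gamma(α, β) prior (rate parametrization) on a Poisson rate with n observations summing to S gives posterior Gamma(α+S, β+n).
So α = 56 − 35 = 21 and β = 24 − 7 = 17.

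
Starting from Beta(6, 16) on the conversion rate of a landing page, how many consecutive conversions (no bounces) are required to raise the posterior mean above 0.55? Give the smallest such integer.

After k conversions and 0 bounces the posterior is Beta(6+k, 16), with mean (6+k)/(6+16+k).
Set (6+k)/(22+k) > 0.55 and solve: k > (0.55·22 − 6)/(1 − 0.55) = 13.556.
The smallest integer exceeding 13.556 is 14.

k = 14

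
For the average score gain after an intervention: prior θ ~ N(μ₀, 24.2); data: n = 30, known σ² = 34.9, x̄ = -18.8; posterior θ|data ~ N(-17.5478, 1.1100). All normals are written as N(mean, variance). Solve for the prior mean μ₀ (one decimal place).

μ₀ = 8.5

The posterior mean is a precision-weighted average: μ_n = (τ₀μ₀ + τ_data·x̄)/(τ₀+τ_data), with τ₀=1/σ₀² and τ_data=n/σ².
Here τ₀ = 1/24.2 = 0.041322 and τ_data = 30/34.9 = 0.859599, so τ_n = 0.900921.
Rearranging for μ₀: μ₀ = (μ_n·τ_n − τ_data·x̄)/τ₀ = (-17.5478·0.900921 − 0.859599·-18.8) / 0.041322 = 0.351280/0.041322 ≈ 8.5.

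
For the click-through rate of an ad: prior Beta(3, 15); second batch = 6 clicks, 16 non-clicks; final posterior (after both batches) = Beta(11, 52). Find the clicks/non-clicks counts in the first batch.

Sequential conjugate updates are equivalent to a single update on the pooled data, so total successes = posterior α − prior α and total failures = posterior β − prior β.
Total across both batches: 11−3=8 clicks, 52−15=37 non-clicks.
Subtract the second batch: 8−6=2 clicks and 37−16=21 non-clicks.

2 clicks and 21 non-clicks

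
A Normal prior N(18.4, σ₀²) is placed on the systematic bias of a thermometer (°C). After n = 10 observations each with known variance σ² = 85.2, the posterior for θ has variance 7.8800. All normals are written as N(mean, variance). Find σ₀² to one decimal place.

For the Normal–Normal model with known σ², precisions add: τ_n = τ₀ + n/σ².
So 1/σ₀² = 1/7.8800 − 10/85.2 = 0.126904 − 0.117371 = 0.009533.
Hence σ₀² = 1/0.009533 ≈ 104.9.

σ₀² = 104.9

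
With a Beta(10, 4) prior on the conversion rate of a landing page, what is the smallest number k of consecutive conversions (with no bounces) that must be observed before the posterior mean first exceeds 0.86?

k = 15

After k conversions and 0 bounces the posterior is Beta(10+k, 4), with mean (10+k)/(10+4+k).
Set (10+k)/(14+k) > 0.86 and solve: k > (0.86·14 − 10)/(1 − 0.86) = 14.571.
The smallest integer exceeding 14.571 is 15, and checking k=15: (25)/(29) = 0.8621 > 0.86.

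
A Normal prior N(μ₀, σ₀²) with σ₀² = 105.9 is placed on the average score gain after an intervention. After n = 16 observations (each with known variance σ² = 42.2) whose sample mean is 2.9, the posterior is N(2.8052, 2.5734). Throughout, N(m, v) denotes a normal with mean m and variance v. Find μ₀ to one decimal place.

μ₀ = -1.0

The posterior mean is a precision-weighted average: μ_n = (τ₀μ₀ + τ_data·x̄)/(τ₀+τ_data), with τ₀=1/σ₀² and τ_data=n/σ².
Here τ₀ = 1/105.9 = 0.009443 and τ_data = 16/42.2 = 0.379147, so τ_n = 0.388590.
Rearranging for μ₀: μ₀ = (μ_n·τ_n − τ_data·x̄)/τ₀ = (2.8052·0.388590 − 0.379147·2.9) / 0.009443 = -0.009454/0.009443 ≈ -1.0.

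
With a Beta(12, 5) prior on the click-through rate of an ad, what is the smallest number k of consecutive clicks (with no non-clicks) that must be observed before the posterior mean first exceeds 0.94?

k = 67

After k clicks and 0 non-clicks the posterior is Beta(12+k, 5), with mean (12+k)/(12+5+k).
Set (12+k)/(17+k) > 0.94 and solve: k > (0.94·17 − 12)/(1 − 0.94) = 66.333.
The smallest integer exceeding 66.333 is 67.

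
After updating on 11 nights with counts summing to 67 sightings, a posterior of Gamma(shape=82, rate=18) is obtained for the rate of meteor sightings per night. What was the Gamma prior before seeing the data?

Gamma–Poisson conjugacy: posterior shape = α + Σxᵢ, posterior rate = β + n.
So α = 82 − 67 = 15 and β = 18 − 11 = 7.

Gamma(shape=15, rate=7)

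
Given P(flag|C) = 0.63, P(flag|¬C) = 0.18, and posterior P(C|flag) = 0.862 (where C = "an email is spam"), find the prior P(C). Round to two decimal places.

Bayes' rule in odds form gives O(C|E) = O(C)·[P(E|C)/P(E|¬C)], hence O(C) = O(C|E)/LR.
Posterior odds = 0.862/(1−0.862) = 6.2464. LR = 0.63/0.18 = 3.5000.
Prior odds = 6.2464/3.5000 = 1.7847, so P(C) = 1.7847/(1+1.7847) ≈ 0.64.

P(C) = 0.64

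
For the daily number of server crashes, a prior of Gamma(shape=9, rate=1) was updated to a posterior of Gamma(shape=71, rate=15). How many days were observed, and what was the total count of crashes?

Gamma–Poisson conjugacy: posterior shape = α + Σxᵢ, posterior rate = β + n.
Matching: Σxᵢ = 71 − 9 = 62 and n = 15 − 1 = 14.

n = 14 days with total 62 crashes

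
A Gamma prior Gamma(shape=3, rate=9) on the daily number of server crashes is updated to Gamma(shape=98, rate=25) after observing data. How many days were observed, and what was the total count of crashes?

n = 16 days with total 95 crashes

A Gamma(α, β) prior (rate parametrization) on a Poisson rate with n observations summing to S gives posterior Gamma(α+S, β+n).
Matching: Σxᵢ = 98 − 3 = 95 and n = 25 − 9 = 16.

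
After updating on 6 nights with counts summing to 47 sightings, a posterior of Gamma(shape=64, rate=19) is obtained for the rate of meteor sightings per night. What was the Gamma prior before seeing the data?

Gamma(shape=17, rate=13)

Gamma–Poisson conjugacy: posterior shape = α + Σxᵢ, posterior rate = β + n.
So α = 64 − 47 = 17 and β = 19 − 6 = 13.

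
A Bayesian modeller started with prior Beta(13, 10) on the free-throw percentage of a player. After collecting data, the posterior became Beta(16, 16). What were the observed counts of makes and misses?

3 makes and 6 misses

A Beta(α, β) prior with s successes and f failures in binomial data gives a Beta(α+s, β+f) posterior.
So s = 16 − 13 = 3 and f = 16 − 10 = 6.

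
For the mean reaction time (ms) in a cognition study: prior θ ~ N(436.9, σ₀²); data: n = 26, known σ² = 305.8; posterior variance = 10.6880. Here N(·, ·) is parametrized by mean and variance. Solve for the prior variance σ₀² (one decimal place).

Posterior precision equals prior precision plus data precision: 1/σ_n² = 1/σ₀² + n/σ².
So 1/σ₀² = 1/10.6880 − 26/305.8 = 0.093563 − 0.085023 = 0.008540.
Hence σ₀² = 1/0.008540 ≈ 117.1.

σ₀² = 117.1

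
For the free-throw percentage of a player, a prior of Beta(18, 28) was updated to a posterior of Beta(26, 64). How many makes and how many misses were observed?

8 makes and 36 misses

Under Beta–binomial conjugacy the posterior parameters are (α+s, β+f).
Match parameters: s=26−18=8, f=64−28=36.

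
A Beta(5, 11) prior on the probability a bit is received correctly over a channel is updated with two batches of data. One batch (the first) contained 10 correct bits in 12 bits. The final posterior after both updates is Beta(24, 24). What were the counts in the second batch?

9 correct bits and 11 errors

Sequential conjugate updates are equivalent to a single update on the pooled data, so total successes = posterior α − prior α and total failures = posterior β − prior β.
Total across both batches: 24−5=19 correct bits, 24−11=13 errors.
Subtract the first batch: 19−10=9 correct bits and 13−2=11 errors.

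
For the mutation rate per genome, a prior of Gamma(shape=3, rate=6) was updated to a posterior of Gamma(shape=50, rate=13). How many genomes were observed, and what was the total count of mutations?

n = 7 genomes with total 47 mutations

Gamma–Poisson conjugacy: posterior shape = α + Σxᵢ, posterior rate = β + n.
Matching: Σxᵢ = 50 − 3 = 47 and n = 13 − 6 = 7.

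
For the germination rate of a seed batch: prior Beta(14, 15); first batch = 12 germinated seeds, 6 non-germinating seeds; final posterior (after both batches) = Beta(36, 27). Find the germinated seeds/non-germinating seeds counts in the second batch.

Sequential conjugate updates are equivalent to a single update on the pooled data, so total successes = posterior α − prior α and total failures = posterior β − prior β.
Total across both batches: 36−14=22 germinated seeds, 27−15=12 non-germinating seeds.
Subtract the first batch: 22−12=10 germinated seeds and 12−6=6 non-germinating seeds.

10 germinated seeds and 6 non-germinating seeds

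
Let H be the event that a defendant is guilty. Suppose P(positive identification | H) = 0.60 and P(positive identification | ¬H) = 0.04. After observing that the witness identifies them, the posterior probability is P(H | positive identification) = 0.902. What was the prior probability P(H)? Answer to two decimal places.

P(H) = 0.38

In odds form, posterior odds = prior odds × likelihood ratio, so prior odds = posterior odds ÷ LR.
Posterior odds = 0.902/(1−0.902) = 9.2041. LR = 0.60/0.04 = 15.0000.
Prior odds = 9.2041/15.0000 = 0.6136, so P(H) = 0.6136/(1+0.6136) ≈ 0.38.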